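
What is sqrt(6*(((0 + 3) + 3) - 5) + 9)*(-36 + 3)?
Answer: -33*sqrt(15) ≈ -127.81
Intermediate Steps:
sqrt(6*(((0 + 3) + 3) - 5) + 9)*(-36 + 3) = sqrt(6*((3 + 3) - 5) + 9)*(-33) = sqrt(6*(6 - 5) + 9)*(-33) = sqrt(6*1 + 9)*(-33) = sqrt(6 + 9)*(-33) = sqrt(15)*(-33) = -33*sqrt(15)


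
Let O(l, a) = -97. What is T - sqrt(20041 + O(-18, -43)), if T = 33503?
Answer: 33503 - 6*sqrt(554) ≈ 33362.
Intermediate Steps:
T - sqrt(20041 + O(-18, -43)) = 33503 - sqrt(20041 - 97) = 33503 - sqrt(19944) = 33503 - 6*sqrt(554)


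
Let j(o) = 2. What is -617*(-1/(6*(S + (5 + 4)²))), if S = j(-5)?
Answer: 617/498 ≈ 1.2390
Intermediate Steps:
S = 2
-617*(-1/(6*(S + (5 + 4)²))) = -617*(-1/(6*(2 + (5 + 4)²))) = -617*(-1/(6*(2 + 9²))) = -617*(-1/(6*(2 + 81))) = -617/((-6*83)) = -617/(-498) = -617*(-1/498) = 617/498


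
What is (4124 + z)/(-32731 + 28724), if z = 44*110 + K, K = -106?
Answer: -8858/4007 ≈ -2.2106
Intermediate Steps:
z = 4734 (z = 44*110 - 106 = 4840 - 106 = 4734)
(4124 + z)/(-32731 + 28724) = (4124 + 4734)/(-32731 + 28724) = 8858/(-4007) = 8858*(-1/4007) = -8858/4007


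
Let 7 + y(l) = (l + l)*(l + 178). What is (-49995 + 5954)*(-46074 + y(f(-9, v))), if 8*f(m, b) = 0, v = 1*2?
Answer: 2029453321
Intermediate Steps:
v = 2
f(m, b) = 0 (f(m, b) = (⅛)*0 = 0)
y(l) = -7 + 2*l*(178 + l) (y(l) = -7 + (l + l)*(l + 178) = -7 + (2*l)*(178 + l) = -7 + 2*l*(178 + l))
(-49995 + 5954)*(-46074 + y(f(-9, v))) = (-49995 + 5954)*(-46074 + (-7 + 2*0² + 356*0)) = -44041*(-46074 + (-7 + 2*0 + 0)) = -44041*(-46074 + (-7 + 0 + 0)) = -44041*(-46074 - 7) = -44041*(-46081) = 2029453321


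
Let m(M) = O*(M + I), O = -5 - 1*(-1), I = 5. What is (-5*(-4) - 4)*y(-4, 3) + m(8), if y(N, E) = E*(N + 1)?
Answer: -196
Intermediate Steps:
O = -4 (O = -5 + 1 = -4)
y(N, E) = E*(1 + N)
m(M) = -20 - 4*M (m(M) = -4*(M + 5) = -4*(5 + M) = -20 - 4*M)
(-5*(-4) - 4)*y(-4, 3) + m(8) = (-5*(-4) - 4)*(3*(1 - 4)) + (-20 - 4*8) = (20 - 4)*(3*(-3)) + (-20 - 32) = 16*(-9) - 52 = -144 - 52 = -196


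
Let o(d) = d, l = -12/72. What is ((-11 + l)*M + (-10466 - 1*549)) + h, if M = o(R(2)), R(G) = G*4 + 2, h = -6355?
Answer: -52445/3 ≈ -17482.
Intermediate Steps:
R(G) = 2 + 4*G (R(G) = 4*G + 2 = 2 + 4*G)
l = -⅙ (l = -12*1/72 = -⅙ ≈ -0.16667)
M = 10 (M = 2 + 4*2 = 2 + 8 = 10)
((-11 + l)*M + (-10466 - 1*549)) + h = ((-11 - ⅙)*10 + (-10466 - 1*549)) - 6355 = (-67/6*10 + (-10466 - 549)) - 6355 = (-335/3 - 11015) - 6355 = -33380/3 - 6355 = -52445/3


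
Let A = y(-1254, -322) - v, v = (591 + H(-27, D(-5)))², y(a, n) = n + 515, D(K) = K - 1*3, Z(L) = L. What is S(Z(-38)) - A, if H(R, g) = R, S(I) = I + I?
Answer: 317827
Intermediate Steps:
D(K) = -3 + K (D(K) = K - 3 = -3 + K)
S(I) = 2*I
y(a, n) = 515 + n
v = 318096 (v = (591 - 27)² = 564² = 318096)
A = -317903 (A = (515 - 322) - 1*318096 = 193 - 318096 = -317903)
S(Z(-38)) - A = 2*(-38) - 1*(-317903) = -76 + 317903 = 317827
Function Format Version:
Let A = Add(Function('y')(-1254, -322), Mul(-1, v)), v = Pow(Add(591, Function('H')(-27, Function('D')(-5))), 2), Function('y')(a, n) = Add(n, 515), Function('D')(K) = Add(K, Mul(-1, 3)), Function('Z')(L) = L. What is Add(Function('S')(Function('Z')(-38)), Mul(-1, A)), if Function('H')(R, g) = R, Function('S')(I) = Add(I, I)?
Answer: 317827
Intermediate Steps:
Function('D')(K) = Add(-3, K) (Function('D')(K) = Add(K, -3) = Add(-3, K))
Function('S')(I) = Mul(2, I)
Function('y')(a, n) = Add(515, n)
v = 318096 (v = Pow(Add(591, -27), 2) = Pow(564, 2) = 318096)
A = -317903 (A = Add(Add(515, -322), Mul(-1, 318096)) = Add(193, -318096) = -317903)
Add(Function('S')(Function('Z')(-38)), Mul(-1, A)) = Add(Mul(2, -38), Mul(-1, -317903)) = Add(-76, 317903) = 317827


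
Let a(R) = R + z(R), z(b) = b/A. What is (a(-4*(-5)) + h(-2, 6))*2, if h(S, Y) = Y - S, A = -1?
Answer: 16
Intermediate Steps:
z(b) = -b (z(b) = b/(-1) = b*(-1) = -b)
a(R) = 0 (a(R) = R - R = 0)
(a(-4*(-5)) + h(-2, 6))*2 = (0 + (6 - 1*(-2)))*2 = (0 + (6 + 2))*2 = (0 + 8)*2 = 8*2 = 16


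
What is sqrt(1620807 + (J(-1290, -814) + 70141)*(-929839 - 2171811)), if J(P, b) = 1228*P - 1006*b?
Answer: sqrt(2155943027557) ≈ 1.4683e+6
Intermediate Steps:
J(P, b) = -1006*b + 1228*P
sqrt(1620807 + (J(-1290, -814) + 70141)*(-929839 - 2171811)) = sqrt(1620807 + ((-1006*(-814) + 1228*(-1290)) + 70141)*(-929839 - 2171811)) = sqrt(1620807 + ((818884 - 1584120) + 70141)*(-3101650)) = sqrt(1620807 + (-765236 + 70141)*(-3101650)) = sqrt(1620807 - 695095*(-3101650)) = sqrt(1620807 + 2155941406750) = sqrt(2155943027557)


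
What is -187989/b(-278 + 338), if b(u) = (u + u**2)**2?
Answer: -62663/4465200 ≈ -0.014034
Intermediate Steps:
-187989/b(-278 + 338) = -187989*1/((1 + (-278 + 338))**2*(-278 + 338)**2) = -187989*1/(3600*(1 + 60)**2) = -187989/(3600*61**2) = -187989/(3600*3721) = -187989/13395600 = -187989*1/13395600 = -62663/4465200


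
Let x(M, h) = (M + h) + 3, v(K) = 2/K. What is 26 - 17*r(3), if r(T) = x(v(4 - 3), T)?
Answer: -110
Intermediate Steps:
x(M, h) = 3 + M + h
r(T) = 5 + T (r(T) = 3 + 2/(4 - 3) + T = 3 + 2/1 + T = 3 + 2*1 + T = 3 + 2 + T = 5 + T)
26 - 17*r(3) = 26 - 17*(5 + 3) = 26 - 17*8 = 26 - 136 = -110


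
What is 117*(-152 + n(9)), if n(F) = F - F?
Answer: -17784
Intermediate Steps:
n(F) = 0
117*(-152 + n(9)) = 117*(-152 + 0) = 117*(-152) = -17784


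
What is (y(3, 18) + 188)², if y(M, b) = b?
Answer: 42436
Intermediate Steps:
(y(3, 18) + 188)² = (18 + 188)² = 206² = 42436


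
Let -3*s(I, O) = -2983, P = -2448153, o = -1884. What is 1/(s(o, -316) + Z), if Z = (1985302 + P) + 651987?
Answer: 3/570391 ≈ 5.2595e-6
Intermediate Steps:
s(I, O) = 2983/3 (s(I, O) = -1/3*(-2983) = 2983/3)
Z = 189136 (Z = (1985302 - 2448153) + 651987 = -462851 + 651987 = 189136)
1/(s(o, -316) + Z) = 1/(2983/3 + 189136) = 1/(570391/3) = 3/570391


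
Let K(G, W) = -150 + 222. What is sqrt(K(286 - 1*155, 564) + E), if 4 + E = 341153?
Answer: sqrt(341221) ≈ 584.14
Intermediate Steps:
E = 341149 (E = -4 + 341153 = 341149)
K(G, W) = 72
sqrt(K(286 - 1*155, 564) + E) = sqrt(72 + 341149) = sqrt(341221)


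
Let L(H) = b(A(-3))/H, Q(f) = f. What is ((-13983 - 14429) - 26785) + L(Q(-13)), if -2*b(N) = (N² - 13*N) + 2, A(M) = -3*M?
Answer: -717578/13 ≈ -55198.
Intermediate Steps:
b(N) = -1 - N²/2 + 13*N/2 (b(N) = -((N² - 13*N) + 2)/2 = -(2 + N² - 13*N)/2 = -1 - N²/2 + 13*N/2)
L(H) = 17/H (L(H) = (-1 - (-3*(-3))²/2 + 13*(-3*(-3))/2)/H = (-1 - ½*9² + (13/2)*9)/H = (-1 - ½*81 + 117/2)/H = (-1 - 81/2 + 117/2)/H = 17/H)
((-13983 - 14429) - 26785) + L(Q(-13)) = ((-13983 - 14429) - 26785) + 17/(-13) = (-28412 - 26785) + 17*(-1/13) = -55197 - 17/13 = -717578/13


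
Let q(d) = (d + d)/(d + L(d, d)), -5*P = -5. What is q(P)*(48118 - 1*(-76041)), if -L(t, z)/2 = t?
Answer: -248318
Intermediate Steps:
P = 1 (P = -⅕*(-5) = 1)
L(t, z) = -2*t
q(d) = -2 (q(d) = (d + d)/(d - 2*d) = (2*d)/((-d)) = (2*d)*(-1/d) = -2)
q(P)*(48118 - 1*(-76041)) = -2*(48118 - 1*(-76041)) = -2*(48118 + 76041) = -2*124159 = -248318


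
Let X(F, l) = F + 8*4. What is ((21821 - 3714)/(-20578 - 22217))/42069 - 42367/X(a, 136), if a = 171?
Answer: -76275129413506/365469599565 ≈ -208.70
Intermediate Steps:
X(F, l) = 32 + F (X(F, l) = F + 32 = 32 + F)
((21821 - 3714)/(-20578 - 22217))/42069 - 42367/X(a, 136) = ((21821 - 3714)/(-20578 - 22217))/42069 - 42367/(32 + 171) = (18107/(-42795))*(1/42069) - 42367/203 = (18107*(-1/42795))*(1/42069) - 42367*1/203 = -18107/42795*1/42069 - 42367/203 = -18107/1800342855 - 42367/203 = -76275129413506/365469599565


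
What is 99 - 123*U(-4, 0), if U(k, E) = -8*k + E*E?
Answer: -3837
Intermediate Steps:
U(k, E) = E² - 8*k (U(k, E) = -8*k + E² = E² - 8*k)
99 - 123*U(-4, 0) = 99 - 123*(0² - 8*(-4)) = 99 - 123*(0 + 32) = 99 - 123*32 = 99 - 3936 = -3837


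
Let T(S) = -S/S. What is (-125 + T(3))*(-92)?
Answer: 11592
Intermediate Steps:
T(S) = -1 (T(S) = -1*1 = -1)
(-125 + T(3))*(-92) = (-125 - 1)*(-92) = -126*(-92) = 11592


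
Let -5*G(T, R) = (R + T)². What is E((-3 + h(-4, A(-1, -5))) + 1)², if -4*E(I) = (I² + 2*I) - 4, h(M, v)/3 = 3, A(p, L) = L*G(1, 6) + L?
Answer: 3481/16 ≈ 217.56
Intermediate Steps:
G(T, R) = -(R + T)²/5
A(p, L) = -44*L/5 (A(p, L) = L*(-(6 + 1)²/5) + L = L*(-⅕*7²) + L = L*(-⅕*49) + L = L*(-49/5) + L = -49*L/5 + L = -44*L/5)
h(M, v) = 9 (h(M, v) = 3*3 = 9)
E(I) = 1 - I/2 - I²/4 (E(I) = -((I² + 2*I) - 4)/4 = -(-4 + I² + 2*I)/4 = 1 - I/2 - I²/4)
E((-3 + h(-4, A(-1, -5))) + 1)² = (1 - ((-3 + 9) + 1)/2 - ((-3 + 9) + 1)²/4)² = (1 - (6 + 1)/2 - (6 + 1)²/4)² = (1 - ½*7 - ¼*7²)² = (1 - 7/2 - ¼*49)² = (1 - 7/2 - 49/4)² = (-59/4)² = 3481/16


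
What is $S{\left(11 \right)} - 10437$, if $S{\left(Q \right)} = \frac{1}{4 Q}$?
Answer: $- \frac{459227}{44} \approx -10437.0$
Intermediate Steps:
$S{\left(Q \right)} = \frac{1}{4 Q}$
$S{\left(11 \right)} - 10437 = \frac{1}{4 \cdot 11} - 10437 = \frac{1}{4} \cdot \frac{1}{11} - 10437 = \frac{1}{44} - 10437 = - \frac{459227}{44}$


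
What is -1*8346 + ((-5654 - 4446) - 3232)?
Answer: -21678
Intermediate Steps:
-1*8346 + ((-5654 - 4446) - 3232) = -8346 + (-10100 - 3232) = -8346 - 13332 = -21678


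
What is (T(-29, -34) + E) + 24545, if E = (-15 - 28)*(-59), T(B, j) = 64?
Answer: 27146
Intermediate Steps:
E = 2537 (E = -43*(-59) = 2537)
(T(-29, -34) + E) + 24545 = (64 + 2537) + 24545 = 2601 + 24545 = 27146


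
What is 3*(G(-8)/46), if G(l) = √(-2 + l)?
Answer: 3*I*√10/46 ≈ 0.20624*I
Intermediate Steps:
3*(G(-8)/46) = 3*(√(-2 - 8)/46) = 3*(√(-10)*(1/46)) = 3*((I*√10)*(1/46)) = 3*(I*√10/46) = 3*I*√10/46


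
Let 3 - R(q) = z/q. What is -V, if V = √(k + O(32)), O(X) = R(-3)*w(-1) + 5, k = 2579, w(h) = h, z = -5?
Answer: -2*√5811/3 ≈ -50.820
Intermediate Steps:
R(q) = 3 + 5/q (R(q) = 3 - (-5)/q = 3 + 5/q)
O(X) = 11/3 (O(X) = (3 + 5/(-3))*(-1) + 5 = (3 + 5*(-⅓))*(-1) + 5 = (3 - 5/3)*(-1) + 5 = (4/3)*(-1) + 5 = -4/3 + 5 = 11/3)
V = 2*√5811/3 (V = √(2579 + 11/3) = √(7748/3) = 2*√5811/3 ≈ 50.820)
-V = -2*√5811/3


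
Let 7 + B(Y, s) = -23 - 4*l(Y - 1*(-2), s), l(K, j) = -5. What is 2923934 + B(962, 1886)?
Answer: 2923924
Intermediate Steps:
B(Y, s) = -10 (B(Y, s) = -7 + (-23 - 4*(-5)) = -7 + (-23 + 20) = -7 - 3 = -10)
2923934 + B(962, 1886) = 2923934 - 10 = 2923924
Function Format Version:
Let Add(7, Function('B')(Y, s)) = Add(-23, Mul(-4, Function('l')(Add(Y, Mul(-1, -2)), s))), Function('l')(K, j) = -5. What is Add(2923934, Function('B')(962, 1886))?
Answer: 2923924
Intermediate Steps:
Function('B')(Y, s) = -10 (Function('B')(Y, s) = Add(-7, Add(-23, Mul(-4, -5))) = Add(-7, Add(-23, 20)) = Add(-7, -3) = -10)
Add(2923934, Function('B')(962, 1886)) = Add(2923934, -10) = 2923924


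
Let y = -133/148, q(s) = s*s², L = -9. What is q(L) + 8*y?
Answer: -27239/37 ≈ -736.19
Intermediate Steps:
q(s) = s³
y = -133/148 (y = -133*1/148 = -133/148 ≈ -0.89865)
q(L) + 8*y = (-9)³ + 8*(-133/148) = -729 - 266/37 = -27239/37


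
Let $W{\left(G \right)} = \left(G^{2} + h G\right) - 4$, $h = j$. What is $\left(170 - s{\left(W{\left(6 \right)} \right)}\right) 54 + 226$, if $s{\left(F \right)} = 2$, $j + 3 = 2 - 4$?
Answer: $9298$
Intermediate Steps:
$j = -5$ ($j = -3 + \left(2 - 4\right) = -3 - 2 = -5$)
$h = -5$
$W{\left(G \right)} = -4 + G^{2} - 5 G$ ($W{\left(G \right)} = \left(G^{2} - 5 G\right) - 4 = -4 + G^{2} - 5 G$)
$\left(170 - s{\left(W{\left(6 \right)} \right)}\right) 54 + 226 = \left(170 - 2\right) 54 + 226 = 168 \cdot 54 + 226 = 9072 + 226 = 9298$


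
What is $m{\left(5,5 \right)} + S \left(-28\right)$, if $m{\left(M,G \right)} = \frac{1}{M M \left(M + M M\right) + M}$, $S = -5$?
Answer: $\frac{105701}{755} \approx 140.0$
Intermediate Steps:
$m{\left(M,G \right)} = \frac{1}{M + M^{2} \left(M + M^{2}\right)}$ ($m{\left(M,G \right)} = \frac{1}{M^{2} \left(M + M^{2}\right) + M} = \frac{1}{M + M^{2} \left(M + M^{2}\right)}$)
$m{\left(5,5 \right)} + S \left(-28\right) = \frac{1}{5 + 5^{3} + 5^{4}} - -140 = \frac{1}{5 + 125 + 625} + 140 = \frac{1}{755} + 140 = \frac{105701}{755}$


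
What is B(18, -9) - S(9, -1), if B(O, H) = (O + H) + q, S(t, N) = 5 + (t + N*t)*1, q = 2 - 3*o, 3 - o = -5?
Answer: -18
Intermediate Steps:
o = 8 (o = 3 - 1*(-5) = 3 + 5 = 8)
q = -22 (q = 2 - 3*8 = 2 - 24 = -22)
S(t, N) = 5 + t + N*t (S(t, N) = 5 + (t + N*t) = 5 + t + N*t)
B(O, H) = -22 + H + O (B(O, H) = (O + H) - 22 = (H + O) - 22 = -22 + H + O)
B(18, -9) - S(9, -1) = (-22 - 9 + 18) - (5 + 9 - 1*9) = -13 - (5 + 9 - 9) = -13 - 1*5 = -13 - 5 = -18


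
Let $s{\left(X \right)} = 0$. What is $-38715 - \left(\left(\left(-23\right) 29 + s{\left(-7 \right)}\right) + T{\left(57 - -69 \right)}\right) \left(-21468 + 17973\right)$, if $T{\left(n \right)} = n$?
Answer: $-1929510$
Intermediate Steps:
$-38715 - \left(\left(\left(-23\right) 29 + s{\left(-7 \right)}\right) + T{\left(57 - -69 \right)}\right) \left(-21468 + 17973\right) = -38715 - \left(\left(\left(-23\right) 29 + 0\right) + \left(57 - -69\right)\right) \left(-21468 + 17973\right) = -38715 - \left(\left(-667 + 0\right) + \left(57 + 69\right)\right) \left(-3495\right) = -38715 - \left(-667 + 126\right) \left(-3495\right) = -38715 - \left(-541\right) \left(-3495\right) = -38715 - 1890795 = -1929510$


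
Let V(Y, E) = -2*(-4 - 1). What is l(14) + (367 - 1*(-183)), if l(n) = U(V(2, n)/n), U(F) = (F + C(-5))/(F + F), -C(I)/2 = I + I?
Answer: 1129/2 ≈ 564.50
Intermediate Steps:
V(Y, E) = 10 (V(Y, E) = -2*(-5) = 10)
C(I) = -4*I (C(I) = -2*(I + I) = -4*I)
U(F) = (20 + F)/(2*F) (U(F) = (F - 4*(-5))/(F + F) = (F + 20)/((2*F)) = (20 + F)*(1/(2*F)) = (20 + F)/(2*F))
l(n) = n*(20 + 10/n)/20 (l(n) = (20 + 10/n)/(2*((10/n))) = (n/10)*(20 + 10/n)/2 = n*(20 + 10/n)/20)
l(14) + (367 - 1*(-183)) = (1/2 + 14) + (367 - 1*(-183)) = 29/2 + (367 + 183) = 29/2 + 550 = 1129/2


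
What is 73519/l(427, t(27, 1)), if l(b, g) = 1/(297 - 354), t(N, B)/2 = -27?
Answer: -4190583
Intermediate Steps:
t(N, B) = -54 (t(N, B) = 2*(-27) = -54)
l(b, g) = -1/57 (l(b, g) = 1/(-57) = -1/57)
73519/l(427, t(27, 1)) = 73519/(-1/57) = 73519*(-57) = -4190583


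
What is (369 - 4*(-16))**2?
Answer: 187489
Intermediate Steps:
(369 - 4*(-16))**2 = (369 + 64)**2 = 433**2 = 187489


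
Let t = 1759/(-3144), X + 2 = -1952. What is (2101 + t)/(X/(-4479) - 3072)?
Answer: -9859451005/14417895632 ≈ -0.68383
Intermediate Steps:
X = -1954 (X = -2 - 1952 = -1954)
t = -1759/3144 (t = 1759*(-1/3144) = -1759/3144 ≈ -0.55948)
(2101 + t)/(X/(-4479) - 3072) = (2101 - 1759/3144)/(-1954/(-4479) - 3072) = 6603785/(3144*(-1954*(-1/4479) - 3072)) = 6603785/(3144*(1954/4479 - 3072)) = 6603785/(3144*(-13757534/4479)) = (6603785/3144)*(-4479/13757534) = -9859451005/14417895632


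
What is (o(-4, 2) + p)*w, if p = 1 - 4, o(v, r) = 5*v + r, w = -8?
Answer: 168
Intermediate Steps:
o(v, r) = r + 5*v
p = -3
(o(-4, 2) + p)*w = ((2 + 5*(-4)) - 3)*(-8) = ((2 - 20) - 3)*(-8) = (-18 - 3)*(-8) = -21*(-8) = 168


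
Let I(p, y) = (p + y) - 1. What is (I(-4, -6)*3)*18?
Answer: -594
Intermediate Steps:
I(p, y) = -1 + p + y
(I(-4, -6)*3)*18 = ((-1 - 4 - 6)*3)*18 = -11*3*18 = -33*18 = -594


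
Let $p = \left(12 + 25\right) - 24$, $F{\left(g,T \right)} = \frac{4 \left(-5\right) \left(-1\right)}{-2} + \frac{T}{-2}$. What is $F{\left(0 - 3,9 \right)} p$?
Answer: $- \frac{377}{2} \approx -188.5$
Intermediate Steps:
$F{\left(g,T \right)} = -10 - \frac{T}{2}$ ($F{\left(g,T \right)} = \left(-20\right) \left(-1\right) \left(- \frac{1}{2}\right) + T \left(- \frac{1}{2}\right) = 20 \left(- \frac{1}{2}\right) - \frac{T}{2} = -10 - \frac{T}{2}$)
$p = 13$ ($p = 37 - 24 = 13$)
$F{\left(0 - 3,9 \right)} p = \left(-10 - \frac{9}{2}\right) 13 = \left(- \frac{29}{2}\right) 13 = - \frac{377}{2}$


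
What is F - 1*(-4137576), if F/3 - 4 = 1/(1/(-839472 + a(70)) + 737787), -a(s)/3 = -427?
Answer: 2558710996237716381/618406423316 ≈ 4.1376e+6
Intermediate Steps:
a(s) = 1281 (a(s) = -3*(-427) = 1281)
F = 7420879594365/618406423316 (F = 12 + 3/(1/(-839472 + 1281) + 737787) = 12 + 3/(1/(-838191) + 737787) = 12 + 3/(-1/838191 + 737787) = 12 + 3/(618406423316/838191) = 12 + 3*(838191/618406423316) = 12 + 2514573/618406423316 = 7420879594365/618406423316 ≈ 12.000)
F - 1*(-4137576) = 7420879594365/618406423316 - 1*(-4137576) = 7420879594365/618406423316 + 4137576 = 2558710996237716381/618406423316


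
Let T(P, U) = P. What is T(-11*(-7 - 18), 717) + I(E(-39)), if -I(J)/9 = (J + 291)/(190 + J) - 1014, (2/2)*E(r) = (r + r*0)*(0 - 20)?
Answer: 9109331/970 ≈ 9391.1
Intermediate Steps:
E(r) = -20*r (E(r) = (r + r*0)*(0 - 20) = (r + 0)*(-20) = r*(-20) = -20*r)
I(J) = 9126 - 9*(291 + J)/(190 + J) (I(J) = -9*((J + 291)/(190 + J) - 1014) = -9*((291 + J)/(190 + J) - 1014) = -9*(-1014 + (291 + J)/(190 + J)) = 9126 - 9*(291 + J)/(190 + J))
T(-11*(-7 - 18), 717) + I(E(-39)) = -11*(-7 - 18) + 9*(192369 + 1013*(-20*(-39)))/(190 - 20*(-39)) = -11*(-25) + 9*(192369 + 1013*780)/(190 + 780) = 275 + 9*(192369 + 790140)/970 = 275 + 9*(1/970)*982509 = 275 + 8842581/970 = 9109331/970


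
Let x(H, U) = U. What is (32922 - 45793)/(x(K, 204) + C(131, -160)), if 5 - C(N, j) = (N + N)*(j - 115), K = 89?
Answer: -12871/72259 ≈ -0.17812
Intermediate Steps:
C(N, j) = 5 - 2*N*(-115 + j) (C(N, j) = 5 - (N + N)*(j - 115) = 5 - 2*N*(-115 + j))
(32922 - 45793)/(x(K, 204) + C(131, -160)) = (32922 - 45793)/(204 + (5 + 230*131 - 2*131*(-160))) = -12871/(204 + (5 + 30130 + 41920)) = -12871/(204 + 72055) = -12871/72259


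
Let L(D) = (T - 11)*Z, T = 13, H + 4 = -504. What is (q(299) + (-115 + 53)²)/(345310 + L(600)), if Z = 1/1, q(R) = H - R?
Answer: 3037/345312 ≈ 0.0087949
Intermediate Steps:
H = -508 (H = -4 - 504 = -508)
q(R) = -508 - R
Z = 1 (Z = 1*1 = 1)
L(D) = 2 (L(D) = (13 - 11)*1 = 2*1 = 2)
(q(299) + (-115 + 53)²)/(345310 + L(600)) = ((-508 - 1*299) + (-115 + 53)²)/(345310 + 2) = ((-508 - 299) + (-62)²)/345312 = (-807 + 3844)*(1/345312) = 3037*(1/345312) = 3037/345312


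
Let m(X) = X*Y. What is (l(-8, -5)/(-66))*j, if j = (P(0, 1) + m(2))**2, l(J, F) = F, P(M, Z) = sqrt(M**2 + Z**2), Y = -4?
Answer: 245/66 ≈ 3.7121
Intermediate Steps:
m(X) = -4*X (m(X) = X*(-4) = -4*X)
j = 49 (j = (sqrt(0**2 + 1**2) - 4*2)**2 = (sqrt(0 + 1) - 8)**2 = (sqrt(1) - 8)**2 = (1 - 8)**2 = (-7)**2 = 49)
(l(-8, -5)/(-66))*j = -5/(-66)*49 = -5*(-1/66)*49 = (5/66)*49 = 245/66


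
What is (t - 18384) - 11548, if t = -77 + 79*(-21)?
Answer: -31668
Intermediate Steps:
t = -1736 (t = -77 - 1659 = -1736)
(t - 18384) - 11548 = (-1736 - 18384) - 11548 = -20120 - 11548 = -31668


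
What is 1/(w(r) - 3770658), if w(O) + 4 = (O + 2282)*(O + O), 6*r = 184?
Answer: -9/32659366 ≈ -2.7557e-7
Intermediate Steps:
r = 92/3 (r = (⅙)*184 = 92/3 ≈ 30.667)
w(O) = -4 + 2*O*(2282 + O) (w(O) = -4 + (O + 2282)*(O + O) = -4 + (2282 + O)*(2*O) = -4 + 2*O*(2282 + O))
1/(w(r) - 3770658) = 1/((-4 + 2*(92/3)² + 4564*(92/3)) - 3770658) = 1/((-4 + 2*(8464/9) + 419888/3) - 3770658) = 1/((-4 + 16928/9 + 419888/3) - 3770658) = 1/(1276556/9 - 3770658) = 1/(-32659366/9) = -9/32659366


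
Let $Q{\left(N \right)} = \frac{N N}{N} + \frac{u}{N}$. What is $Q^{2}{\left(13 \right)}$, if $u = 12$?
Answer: $\frac{32761}{169} \approx 193.85$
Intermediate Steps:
$Q{\left(N \right)} = N + \frac{12}{N}$ ($Q{\left(N \right)} = \frac{N N}{N} + \frac{12}{N} = \frac{N^{2}}{N} + \frac{12}{N} = N + \frac{12}{N}$)
$Q^{2}{\left(13 \right)} = \left(13 + \frac{12}{13}\right)^{2} = \left(\frac{181}{13}\right)^{2} = \frac{32761}{169}$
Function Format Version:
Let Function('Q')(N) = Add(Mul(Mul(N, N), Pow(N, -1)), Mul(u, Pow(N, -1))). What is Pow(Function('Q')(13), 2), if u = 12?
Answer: Rational(32761, 169) ≈ 193.85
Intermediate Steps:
Function('Q')(N) = Add(N, Mul(12, Pow(N, -1))) (Function('Q')(N) = Add(Mul(Mul(N, N), Pow(N, -1)), Mul(12, Pow(N, -1))) = Add(Mul(Pow(N, 2), Pow(N, -1)), Mul(12, Pow(N, -1))) = Add(N, Mul(12, Pow(N, -1))))
Pow(Function('Q')(13), 2) = Pow(Add(13, Mul(12, Pow(13, -1))), 2) = Pow(Add(13, Mul(12, Rational(1, 13))), 2) = Pow(Add(13, Rational(12, 13)), 2) = Pow(Rational(181, 13), 2) = Rational(32761, 169)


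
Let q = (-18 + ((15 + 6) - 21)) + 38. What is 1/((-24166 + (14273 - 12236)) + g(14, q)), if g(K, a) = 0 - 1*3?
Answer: -1/22132 ≈ -4.5183e-5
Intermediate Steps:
q = 20 (q = (-18 + (21 - 21)) + 38 = (-18 + 0) + 38 = -18 + 38 = 20)
g(K, a) = -3 (g(K, a) = 0 - 3 = -3)
1/((-24166 + (14273 - 12236)) + g(14, q)) = 1/((-24166 + (14273 - 12236)) - 3) = 1/((-24166 + 2037) - 3) = 1/(-22129 - 3) = 1/(-22132) = -1/22132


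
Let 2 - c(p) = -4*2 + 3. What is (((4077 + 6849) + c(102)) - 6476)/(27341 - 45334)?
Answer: -4457/17993 ≈ -0.24771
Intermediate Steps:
c(p) = 7 (c(p) = 2 - (-4*2 + 3) = 2 - (-8 + 3) = 2 - 1*(-5) = 2 + 5 = 7)
(((4077 + 6849) + c(102)) - 6476)/(27341 - 45334) = (((4077 + 6849) + 7) - 6476)/(27341 - 45334) = ((10926 + 7) - 6476)/(-17993) = (10933 - 6476)*(-1/17993) = 4457*(-1/17993) = -4457/17993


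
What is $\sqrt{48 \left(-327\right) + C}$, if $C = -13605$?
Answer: $i \sqrt{29301} \approx 171.18 i$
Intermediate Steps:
$\sqrt{48 \left(-327\right) + C} = \sqrt{48 \left(-327\right) - 13605} = \sqrt{-15696 - 13605} = \sqrt{-29301} = i \sqrt{29301}$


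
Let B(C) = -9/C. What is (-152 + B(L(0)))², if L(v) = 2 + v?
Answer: 97969/4 ≈ 24492.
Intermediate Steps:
(-152 + B(L(0)))² = (-152 - 9/(2 + 0))² = (-152 - 9/2)² = (-313/2)² = 97969/4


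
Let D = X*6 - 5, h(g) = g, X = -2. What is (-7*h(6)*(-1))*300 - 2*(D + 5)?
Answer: 12624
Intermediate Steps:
D = -17 (D = -2*6 - 5 = -12 - 5 = -17)
(-7*h(6)*(-1))*300 - 2*(D + 5) = (-7*6*(-1))*300 - 2*(-17 + 5) = -42*(-1)*300 - 2*(-12) = 42*300 + 24 = 12600 + 24 = 12624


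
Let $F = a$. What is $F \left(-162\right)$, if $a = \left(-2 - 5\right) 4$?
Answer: $4536$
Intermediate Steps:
$a = -28$ ($a = \left(-7\right) 4 = -28$)
$F = -28$
$F \left(-162\right) = \left(-28\right) \left(-162\right) = 4536$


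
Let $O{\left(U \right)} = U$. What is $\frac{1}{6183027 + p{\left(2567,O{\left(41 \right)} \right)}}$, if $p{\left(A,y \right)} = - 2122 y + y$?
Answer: $\frac{1}{6096066} \approx 1.6404 \cdot 10^{-7}$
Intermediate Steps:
$p{\left(A,y \right)} = - 2121 y$
$\frac{1}{6183027 + p{\left(2567,O{\left(41 \right)} \right)}} = \frac{1}{6183027 - 86961} = \frac{1}{6096066}$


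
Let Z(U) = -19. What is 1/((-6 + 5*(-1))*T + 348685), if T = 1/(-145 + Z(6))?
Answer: 164/57184351 ≈ 2.8679e-6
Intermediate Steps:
T = -1/164 (T = 1/(-145 - 19) = 1/(-164) = -1/164 ≈ -0.0060976)
1/((-6 + 5*(-1))*T + 348685) = 1/((-6 + 5*(-1))*(-1/164) + 348685) = 1/((-6 - 5)*(-1/164) + 348685) = 1/(-11*(-1/164) + 348685) = 1/(11/164 + 348685) = 1/(57184351/164) = 164/57184351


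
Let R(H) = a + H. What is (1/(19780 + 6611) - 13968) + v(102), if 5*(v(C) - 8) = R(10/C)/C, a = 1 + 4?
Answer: -319418488531/22880997 ≈ -13960.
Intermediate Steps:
a = 5
R(H) = 5 + H
v(C) = 8 + (5 + 10/C)/(5*C) (v(C) = 8 + ((5 + 10/C)/C)/5 = 8 + (5 + 10/C)/(5*C))
(1/(19780 + 6611) - 13968) + v(102) = (1/(19780 + 6611) - 13968) + (8 + 1/102 + 2/102**2) = (1/26391 - 13968) + (8 + 1/102 + 2*(1/10404)) = (1/26391 - 13968) + (8 + 1/102 + 1/5202) = -368629487/26391 + 20834/2601 = -319418488531/22880997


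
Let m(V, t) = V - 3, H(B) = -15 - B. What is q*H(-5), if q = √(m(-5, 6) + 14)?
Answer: -10*√6 ≈ -24.495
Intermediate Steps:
m(V, t) = -3 + V
q = √6 (q = √((-3 - 5) + 14) = √(-8 + 14) = √6 ≈ 2.4495)
q*H(-5) = √6*(-15 - 1*(-5)) = √6*(-15 + 5) = √6*(-10) = -10*√6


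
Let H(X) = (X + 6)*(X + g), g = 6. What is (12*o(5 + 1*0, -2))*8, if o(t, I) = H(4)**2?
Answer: 960000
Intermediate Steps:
H(X) = (6 + X)**2 (H(X) = (X + 6)*(X + 6) = (6 + X)*(6 + X) = (6 + X)**2)
o(t, I) = 10000 (o(t, I) = (36 + 4**2 + 12*4)**2 = (36 + 16 + 48)**2 = 100**2 = 10000)
(12*o(5 + 1*0, -2))*8 = (12*10000)*8 = 120000*8 = 960000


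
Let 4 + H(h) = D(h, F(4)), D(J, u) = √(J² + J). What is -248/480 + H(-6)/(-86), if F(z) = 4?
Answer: -1213/2580 - √30/86 ≈ -0.53384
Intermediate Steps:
D(J, u) = √(J + J²)
H(h) = -4 + √(h*(1 + h))
-248/480 + H(-6)/(-86) = -248/480 + (-4 + √(-6*(1 - 6)))/(-86) = -248*1/480 + (-4 + √(-6*(-5)))*(-1/86) = -31/60 + (-4 + √30)*(-1/86) = -31/60 + (2/43 - √30/86) = -1213/2580 - √30/86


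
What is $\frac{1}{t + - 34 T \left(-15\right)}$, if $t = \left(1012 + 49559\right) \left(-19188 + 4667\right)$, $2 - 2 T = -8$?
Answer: $- \frac{1}{734338941} \approx -1.3618 \cdot 10^{-9}$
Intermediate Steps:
$T = 5$ ($T = 1 - -4 = 1 + 4 = 5$)
$t = -734341491$ ($t = 50571 \left(-14521\right) = -734341491$)
$\frac{1}{t + - 34 T \left(-15\right)} = \frac{1}{-734341491 + \left(-34\right) 5 \left(-15\right)} = \frac{1}{-734341491 - -2550} = \frac{1}{-734341491 + 2550} = \frac{1}{-734338941} = - \frac{1}{734338941}$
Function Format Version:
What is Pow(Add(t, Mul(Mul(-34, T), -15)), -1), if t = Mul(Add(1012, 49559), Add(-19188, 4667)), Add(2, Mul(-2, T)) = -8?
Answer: Rational(-1, 734338941) ≈ -1.3618e-9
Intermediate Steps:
T = 5 (T = Add(1, Mul(Rational(-1, 2), -8)) = Add(1, 4) = 5)
t = -734341491 (t = Mul(50571, -14521) = -734341491)
Pow(Add(t, Mul(Mul(-34, T), -15)), -1) = Pow(Add(-734341491, Mul(Mul(-34, 5), -15)), -1) = Pow(Add(-734341491, Mul(-170, -15)), -1) = Pow(Add(-734341491, 2550), -1) = Pow(-734338941, -1) = Rational(-1, 734338941)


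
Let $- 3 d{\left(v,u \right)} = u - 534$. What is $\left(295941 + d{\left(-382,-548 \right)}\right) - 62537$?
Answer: $\frac{701294}{3} \approx 2.3376 \cdot 10^{5}$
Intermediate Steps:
$d{\left(v,u \right)} = 178 - \frac{u}{3}$ ($d{\left(v,u \right)} = - \frac{u - 534}{3} = - \frac{-534 + u}{3} = 178 - \frac{u}{3}$)
$\left(295941 + d{\left(-382,-548 \right)}\right) - 62537 = \left(295941 + \left(178 - - \frac{548}{3}\right)\right) - 62537 = \left(295941 + \left(178 + \frac{548}{3}\right)\right) - 62537 = \left(295941 + \frac{1082}{3}\right) - 62537 = \frac{888905}{3} - 62537 = \frac{701294}{3}$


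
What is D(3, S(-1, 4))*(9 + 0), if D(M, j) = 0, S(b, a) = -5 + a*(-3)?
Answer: 0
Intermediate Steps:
S(b, a) = -5 - 3*a
D(3, S(-1, 4))*(9 + 0) = 0*(9 + 0) = 0*9 = 0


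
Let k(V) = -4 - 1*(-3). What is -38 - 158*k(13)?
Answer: 120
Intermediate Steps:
k(V) = -1 (k(V) = -4 + 3 = -1)
-38 - 158*k(13) = -38 - 158*(-1) = -38 + 158 = 120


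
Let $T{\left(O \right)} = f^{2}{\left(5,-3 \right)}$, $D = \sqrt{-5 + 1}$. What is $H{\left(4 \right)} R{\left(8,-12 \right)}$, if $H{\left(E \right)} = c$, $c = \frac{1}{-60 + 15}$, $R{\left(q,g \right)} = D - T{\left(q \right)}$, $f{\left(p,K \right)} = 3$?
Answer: $\frac{1}{5} - \frac{2 i}{45} \approx 0.2 - 0.044444 i$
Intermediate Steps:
$D = 2 i$ ($D = \sqrt{-4} = 2 i \approx 2.0 i$)
$T{\left(O \right)} = 9$ ($T{\left(O \right)} = 3^{2} = 9$)
$R{\left(q,g \right)} = -9 + 2 i$ ($R{\left(q,g \right)} = 2 i - 9 = -9 + 2 i$)
$c = - \frac{1}{45}$ ($c = \frac{1}{-45} = - \frac{1}{45} \approx -0.022222$)
$H{\left(E \right)} = - \frac{1}{45}$
$H{\left(4 \right)} R{\left(8,-12 \right)} = - \frac{-9 + 2 i}{45} = \frac{1}{5} - \frac{2 i}{45}$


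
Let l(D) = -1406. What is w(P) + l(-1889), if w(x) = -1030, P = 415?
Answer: -2436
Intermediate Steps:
w(P) + l(-1889) = -1030 - 1406 = -2436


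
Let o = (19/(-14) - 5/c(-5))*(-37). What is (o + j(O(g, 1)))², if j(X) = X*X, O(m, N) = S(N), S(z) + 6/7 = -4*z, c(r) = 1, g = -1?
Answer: 643281769/9604 ≈ 66981.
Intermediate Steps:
S(z) = -6/7 - 4*z
O(m, N) = -6/7 - 4*N
j(X) = X²
o = 3293/14 (o = (19/(-14) - 5/1)*(-37) = (19*(-1/14) - 5*1)*(-37) = (-19/14 - 5)*(-37) = -89/14*(-37) = 3293/14 ≈ 235.21)
(o + j(O(g, 1)))² = (3293/14 + (-6/7 - 4*1)²)² = (3293/14 + (-6/7 - 4)²)² = (3293/14 + (-34/7)²)² = (3293/14 + 1156/49)² = (25363/98)² = 643281769/9604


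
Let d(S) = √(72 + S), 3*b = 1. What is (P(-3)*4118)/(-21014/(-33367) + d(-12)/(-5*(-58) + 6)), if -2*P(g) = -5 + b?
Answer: 442724649056345152/28967542484547 - 4749855747732872*√15/28967542484547 ≈ 14648.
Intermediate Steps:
b = ⅓ (b = (⅓)*1 = ⅓ ≈ 0.33333)
P(g) = 7/3 (P(g) = -(-5 + ⅓)/2 = -½*(-14/3) = 7/3)
(P(-3)*4118)/(-21014/(-33367) + d(-12)/(-5*(-58) + 6)) = ((7/3)*4118)/(-21014/(-33367) + √(72 - 12)/(-5*(-58) + 6)) = 28826/(3*(-21014*(-1/33367) + √60/(290 + 6))) = 28826/(3*(21014/33367 + (2*√15)/296)) = 28826/(3*(21014/33367 + (2*√15)*(1/296))) = 28826/(3*(21014/33367 + √15/148))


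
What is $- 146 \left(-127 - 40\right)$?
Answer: $24382$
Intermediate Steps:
$- 146 \left(-127 - 40\right) = \left(-146\right) \left(-167\right) = 24382$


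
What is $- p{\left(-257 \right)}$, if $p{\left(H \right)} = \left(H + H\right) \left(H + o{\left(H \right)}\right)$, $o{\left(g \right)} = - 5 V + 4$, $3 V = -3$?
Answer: $-127472$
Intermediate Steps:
$V = -1$ ($V = \frac{1}{3} \left(-3\right) = -1$)
$o{\left(g \right)} = 9$ ($o{\left(g \right)} = \left(-5\right) \left(-1\right) + 4 = 5 + 4 = 9$)
$p{\left(H \right)} = 2 H \left(9 + H\right)$ ($p{\left(H \right)} = \left(H + H\right) \left(H + 9\right) = 2 H \left(9 + H\right)$)
$- p{\left(-257 \right)} = - 2 \left(-257\right) \left(9 - 257\right) = - 2 \left(-257\right) \left(-248\right) = \left(-1\right) 127472 = -127472$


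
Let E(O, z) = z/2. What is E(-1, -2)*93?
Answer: -93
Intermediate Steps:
E(O, z) = z/2 (E(O, z) = z*(1/2) = z/2)
E(-1, -2)*93 = ((1/2)*(-2))*93 = -1*93 = -93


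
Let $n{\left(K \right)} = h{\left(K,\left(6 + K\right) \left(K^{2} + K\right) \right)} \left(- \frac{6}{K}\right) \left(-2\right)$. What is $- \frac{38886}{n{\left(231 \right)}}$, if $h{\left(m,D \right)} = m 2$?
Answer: $- \frac{6481}{4} \approx -1620.3$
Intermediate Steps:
$h{\left(m,D \right)} = 2 m$
$n{\left(K \right)} = 24$ ($n{\left(K \right)} = 2 K \left(- \frac{6}{K}\right) \left(-2\right) = \left(-12\right) \left(-2\right) = 24$)
$- \frac{38886}{n{\left(231 \right)}} = - \frac{38886}{24} = \left(-38886\right) \frac{1}{24} = - \frac{6481}{4}$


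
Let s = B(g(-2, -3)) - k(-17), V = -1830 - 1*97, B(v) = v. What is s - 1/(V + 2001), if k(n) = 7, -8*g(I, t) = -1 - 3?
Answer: -241/37 ≈ -6.5135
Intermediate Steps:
g(I, t) = ½ (g(I, t) = -(-1 - 3)/8 = -⅛*(-4) = ½)
V = -1927 (V = -1830 - 97 = -1927)
s = -13/2 (s = ½ - 1*7 = ½ - 7 = -13/2 ≈ -6.5000)
s - 1/(V + 2001) = -13/2 - 1/(-1927 + 2001) = -13/2 - 1/74 = -241/37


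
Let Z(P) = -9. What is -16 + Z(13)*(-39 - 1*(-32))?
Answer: 47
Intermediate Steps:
-16 + Z(13)*(-39 - 1*(-32)) = -16 - 9*(-39 - 1*(-32)) = -16 - 9*(-39 + 32) = -16 - 9*(-7) = -16 + 63 = 47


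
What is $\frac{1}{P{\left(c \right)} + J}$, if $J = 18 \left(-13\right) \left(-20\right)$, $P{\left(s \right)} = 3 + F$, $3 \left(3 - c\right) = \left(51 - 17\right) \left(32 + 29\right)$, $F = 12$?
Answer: $\frac{1}{4695} \approx 0.00021299$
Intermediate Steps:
$c = - \frac{2065}{3}$ ($c = 3 - \frac{\left(51 - 17\right) \left(32 + 29\right)}{3} = 3 - \frac{34 \cdot 61}{3} = 3 - \frac{2074}{3} = - \frac{2065}{3} \approx -688.33$)
$P{\left(s \right)} = 15$ ($P{\left(s \right)} = 3 + 12 = 15$)
$J = 4680$ ($J = \left(-234\right) \left(-20\right) = 4680$)
$\frac{1}{P{\left(c \right)} + J} = \frac{1}{15 + 4680} = \frac{1}{4695}$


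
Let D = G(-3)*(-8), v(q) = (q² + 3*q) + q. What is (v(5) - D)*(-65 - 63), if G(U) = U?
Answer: -2688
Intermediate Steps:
v(q) = q² + 4*q
D = 24 (D = -3*(-8) = 24)
(v(5) - D)*(-65 - 63) = (5*(4 + 5) - 1*24)*(-65 - 63) = (5*9 - 24)*(-128) = (45 - 24)*(-128) = 21*(-128) = -2688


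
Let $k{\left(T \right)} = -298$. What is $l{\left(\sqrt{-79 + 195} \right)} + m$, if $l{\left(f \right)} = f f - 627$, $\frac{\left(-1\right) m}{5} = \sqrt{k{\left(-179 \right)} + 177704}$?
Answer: $-511 - 5 \sqrt{177406} \approx -2617.0$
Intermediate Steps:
$m = - 5 \sqrt{177406}$ ($m = - 5 \sqrt{-298 + 177704} = - 5 \sqrt{177406} \approx -2106.0$)
$l{\left(f \right)} = -627 + f^{2}$ ($l{\left(f \right)} = f^{2} - 627 = -627 + f^{2}$)
$l{\left(\sqrt{-79 + 195} \right)} + m = \left(-627 + \left(\sqrt{-79 + 195}\right)^{2}\right) - 5 \sqrt{177406} = \left(-627 + \left(\sqrt{116}\right)^{2}\right) - 5 \sqrt{177406} = \left(-627 + \left(2 \sqrt{29}\right)^{2}\right) - 5 \sqrt{177406} = \left(-627 + 116\right) - 5 \sqrt{177406} = -511 - 5 \sqrt{177406}$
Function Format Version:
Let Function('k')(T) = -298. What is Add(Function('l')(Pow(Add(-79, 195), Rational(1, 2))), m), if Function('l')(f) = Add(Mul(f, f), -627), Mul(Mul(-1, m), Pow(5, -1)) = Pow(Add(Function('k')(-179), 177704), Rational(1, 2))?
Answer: Add(-511, Mul(-5, Pow(177406, Rational(1, 2)))) ≈ -2617.0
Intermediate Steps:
m = Mul(-5, Pow(177406, Rational(1, 2))) (m = Mul(-5, Pow(Add(-298, 177704), Rational(1, 2))) = Mul(-5, Pow(177406, Rational(1, 2))) ≈ -2106.0)
Function('l')(f) = Add(-627, Pow(f, 2)) (Function('l')(f) = Add(Pow(f, 2), -627) = Add(-627, Pow(f, 2)))
Add(Function('l')(Pow(Add(-79, 195), Rational(1, 2))), m) = Add(Add(-627, Pow(Pow(Add(-79, 195), Rational(1, 2)), 2)), Mul(-5, Pow(177406, Rational(1, 2)))) = Add(Add(-627, Pow(Pow(116, Rational(1, 2)), 2)), Mul(-5, Pow(177406, Rational(1, 2)))) = Add(Add(-627, Pow(Mul(2, Pow(29, Rational(1, 2))), 2)), Mul(-5, Pow(177406, Rational(1, 2)))) = Add(Add(-627, 116), Mul(-5, Pow(177406, Rational(1, 2)))) = Add(-511, Mul(-5, Pow(177406, Rational(1, 2))))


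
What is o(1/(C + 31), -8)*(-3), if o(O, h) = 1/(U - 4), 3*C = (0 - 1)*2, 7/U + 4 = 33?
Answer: 87/109 ≈ 0.79817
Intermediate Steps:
U = 7/29 (U = 7/(-4 + 33) = 7/29 ≈ 0.24138)
C = -2/3 (C = ((0 - 1)*2)/3 = (-1*2)/3 = (1/3)*(-2) = -2/3 ≈ -0.66667)
o(O, h) = -29/109 (o(O, h) = 1/(7/29 - 4) = 1/(-109/29) = -29/109)
o(1/(C + 31), -8)*(-3) = -29/109*(-3) = 87/109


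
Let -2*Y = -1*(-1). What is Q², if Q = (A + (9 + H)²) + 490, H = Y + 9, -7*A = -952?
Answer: 13905441/16 ≈ 8.6909e+5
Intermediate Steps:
A = 136 (A = -⅐*(-952) = 136)
Y = -½ (Y = -(-1)*(-1)/2 = -½*1 = -½ ≈ -0.50000)
H = 17/2 (H = -½ + 9 = 17/2 ≈ 8.5000)
Q = 3729/4 (Q = (136 + (9 + 17/2)²) + 490 = (136 + (35/2)²) + 490 = (136 + 1225/4) + 490 = 1769/4 + 490 = 3729/4 ≈ 932.25)
Q² = (3729/4)² = 13905441/16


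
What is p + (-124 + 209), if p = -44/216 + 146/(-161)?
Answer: 729335/8694 ≈ 83.889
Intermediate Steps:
p = -9655/8694 (p = -44*1/216 + 146*(-1/161) = -11/54 - 146/161 = -9655/8694 ≈ -1.1105)
p + (-124 + 209) = -9655/8694 + (-124 + 209) = -9655/8694 + 85 = 729335/8694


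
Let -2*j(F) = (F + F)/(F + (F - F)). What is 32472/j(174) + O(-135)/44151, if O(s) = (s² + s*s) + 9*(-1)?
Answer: -477878277/14717 ≈ -32471.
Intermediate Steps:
O(s) = -9 + 2*s² (O(s) = (s² + s²) - 9 = 2*s² - 9 = -9 + 2*s²)
j(F) = -1 (j(F) = -(F + F)/(2*(F + (F - F))) = -2*F/(2*(F + 0)) = -2*F/(2*F) = -½*2 = -1)
32472/j(174) + O(-135)/44151 = 32472/(-1) + (-9 + 2*(-135)²)/44151 = 32472*(-1) + (-9 + 2*18225)*(1/44151) = -32472 + (-9 + 36450)*(1/44151) = -32472 + 36441*(1/44151) = -32472 + 12147/14717 = -477878277/14717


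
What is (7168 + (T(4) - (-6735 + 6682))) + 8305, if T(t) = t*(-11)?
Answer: 15482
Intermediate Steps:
T(t) = -11*t
(7168 + (T(4) - (-6735 + 6682))) + 8305 = (7168 + (-11*4 - (-6735 + 6682))) + 8305 = (7168 + (-44 - 1*(-53))) + 8305 = (7168 + (-44 + 53)) + 8305 = (7168 + 9) + 8305 = 7177 + 8305 = 15482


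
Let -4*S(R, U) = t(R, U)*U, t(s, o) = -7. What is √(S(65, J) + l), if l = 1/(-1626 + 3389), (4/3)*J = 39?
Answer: √2545618619/7052 ≈ 7.1546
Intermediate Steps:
J = 117/4 (J = (¾)*39 = 117/4 ≈ 29.250)
S(R, U) = 7*U/4 (S(R, U) = -(-7)*U/4 = 7*U/4)
l = 1/1763 ≈ 0.00056721
√(S(65, J) + l) = √((7/4)*(117/4) + 1/1763) = √(819/16 + 1/1763) = √(1443913/28208) = √2545618619/7052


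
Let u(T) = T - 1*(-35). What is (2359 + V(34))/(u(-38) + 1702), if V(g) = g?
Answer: 2393/1699 ≈ 1.4085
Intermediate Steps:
u(T) = 35 + T (u(T) = T + 35 = 35 + T)
(2359 + V(34))/(u(-38) + 1702) = (2359 + 34)/((35 - 38) + 1702) = 2393/(-3 + 1702) = 2393/1699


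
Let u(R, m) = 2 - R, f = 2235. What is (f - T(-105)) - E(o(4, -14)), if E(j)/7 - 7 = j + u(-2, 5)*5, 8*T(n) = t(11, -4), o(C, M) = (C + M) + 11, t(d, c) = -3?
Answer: 16315/8 ≈ 2039.4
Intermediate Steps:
o(C, M) = 11 + C + M
T(n) = -3/8 (T(n) = (⅛)*(-3) = -3/8)
E(j) = 189 + 7*j (E(j) = 49 + 7*(j + (2 - 1*(-2))*5) = 49 + 7*(j + (2 + 2)*5) = 49 + 7*(j + 4*5) = 49 + 7*(j + 20) = 49 + 7*(20 + j) = 49 + (140 + 7*j) = 189 + 7*j)
(f - T(-105)) - E(o(4, -14)) = (2235 - 1*(-3/8)) - (189 + 7*(11 + 4 - 14)) = (2235 + 3/8) - (189 + 7*1) = 17883/8 - (189 + 7) = 17883/8 - 1*196 = 17883/8 - 196 = 16315/8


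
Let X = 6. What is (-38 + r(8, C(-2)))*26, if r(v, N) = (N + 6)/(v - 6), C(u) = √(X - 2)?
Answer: -884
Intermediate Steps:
C(u) = 2 (C(u) = √(6 - 2) = √4 = 2)
r(v, N) = (6 + N)/(-6 + v)
(-38 + r(8, C(-2)))*26 = (-38 + (6 + 2)/(-6 + 8))*26 = (-38 + 8/2)*26 = (-38 + (½)*8)*26 = (-38 + 4)*26 = -34*26 = -884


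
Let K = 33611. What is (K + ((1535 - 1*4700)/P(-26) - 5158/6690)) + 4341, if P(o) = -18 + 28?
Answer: 251776337/6690 ≈ 37635.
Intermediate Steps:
P(o) = 10
(K + ((1535 - 1*4700)/P(-26) - 5158/6690)) + 4341 = (33611 + ((1535 - 1*4700)/10 - 5158/6690)) + 4341 = (33611 + ((1535 - 4700)*(1/10) - 5158*1/6690)) + 4341 = (33611 + (-3165*1/10 - 2579/3345)) + 4341 = (33611 + (-633/2 - 2579/3345)) + 4341 = (33611 - 2122543/6690) + 4341 = 222735047/6690 + 4341 = 251776337/6690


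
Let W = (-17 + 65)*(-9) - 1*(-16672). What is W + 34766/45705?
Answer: 742283966/45705 ≈ 16241.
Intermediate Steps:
W = 16240 (W = 48*(-9) + 16672 = -432 + 16672 = 16240)
W + 34766/45705 = 16240 + 34766/45705 = 742283966/45705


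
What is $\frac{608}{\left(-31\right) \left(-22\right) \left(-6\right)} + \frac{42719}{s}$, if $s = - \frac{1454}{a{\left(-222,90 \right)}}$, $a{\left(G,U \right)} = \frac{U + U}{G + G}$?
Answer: $\frac{647345759}{55035354} \approx 11.762$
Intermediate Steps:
$a{\left(G,U \right)} = \frac{U}{G}$ ($a{\left(G,U \right)} = \frac{2 U}{2 G} = 2 U \frac{1}{2 G} = \frac{U}{G}$)
$s = \frac{53798}{15}$ ($s = - \frac{1454}{90 \frac{1}{-222}} = - \frac{1454}{90 \left(- \frac{1}{222}\right)} = - \frac{1454}{- \frac{15}{37}} = \left(-1454\right) \left(- \frac{37}{15}\right) = \frac{53798}{15} \approx 3586.5$)
$\frac{608}{\left(-31\right) \left(-22\right) \left(-6\right)} + \frac{42719}{s} = \frac{608}{\left(-31\right) \left(-22\right) \left(-6\right)} + \frac{42719}{\frac{53798}{15}} = \frac{608}{682 \left(-6\right)} + 42719 \cdot \frac{15}{53798} = \frac{608}{-4092} + \frac{640785}{53798} = 608 \left(- \frac{1}{4092}\right) + \frac{640785}{53798} = - \frac{152}{1023} + \frac{640785}{53798} = \frac{647345759}{55035354}$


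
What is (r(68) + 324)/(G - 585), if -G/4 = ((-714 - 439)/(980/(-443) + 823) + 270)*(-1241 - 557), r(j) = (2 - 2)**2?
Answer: 117809316/702184266727 ≈ 0.00016778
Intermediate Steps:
r(j) = 0 (r(j) = 0**2 = 0)
G = 702396977992/363609 (G = -4*((-714 - 439)/(980/(-443) + 823) + 270)*(-1241 - 557) = -4*(-1153/(980*(-1/443) + 823) + 270)*(-1798) = -4*(-1153/(-980/443 + 823) + 270)*(-1798) = -4*(-1153/363609/443 + 270)*(-1798) = -4*(-1153*443/363609 + 270)*(-1798) = -4*(-510779/363609 + 270)*(-1798) = -390654604*(-1798)/363609 = -4*(-175599244498/363609) = 702396977992/363609 ≈ 1.9317e+6)
(r(68) + 324)/(G - 585) = (0 + 324)/(702396977992/363609 - 585) = 324/(702184266727/363609) = 324*(363609/702184266727) = 117809316/702184266727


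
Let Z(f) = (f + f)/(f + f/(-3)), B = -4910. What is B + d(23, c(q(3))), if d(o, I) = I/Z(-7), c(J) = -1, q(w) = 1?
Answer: -14731/3 ≈ -4910.3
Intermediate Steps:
Z(f) = 3 (Z(f) = (2*f)/(f + f*(-1/3)) = (2*f)/(f - f/3) = (2*f)/((2*f/3)) = (2*f)*(3/(2*f)) = 3)
d(o, I) = I/3
B + d(23, c(q(3))) = -4910 + (1/3)*(-1) = -4910 - 1/3 = -14731/3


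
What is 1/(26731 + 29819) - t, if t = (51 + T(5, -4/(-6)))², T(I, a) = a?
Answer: -452871247/169650 ≈ -2669.4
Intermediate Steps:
t = 24025/9 (t = (51 - 4/(-6))² = (51 - 4*(-⅙))² = (51 + ⅔)² = (155/3)² = 24025/9 ≈ 2669.4)
1/(26731 + 29819) - t = 1/(26731 + 29819) - 1*24025/9 = 1/56550 - 24025/9 = -452871247/169650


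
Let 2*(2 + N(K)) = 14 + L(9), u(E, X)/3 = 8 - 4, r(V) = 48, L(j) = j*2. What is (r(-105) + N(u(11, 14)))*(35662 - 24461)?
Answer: 694462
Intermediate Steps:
L(j) = 2*j
u(E, X) = 12 (u(E, X) = 3*(8 - 4) = 3*4 = 12)
N(K) = 14 (N(K) = -2 + (14 + 2*9)/2 = -2 + (14 + 18)/2 = -2 + (1/2)*32 = -2 + 16 = 14)
(r(-105) + N(u(11, 14)))*(35662 - 24461) = (48 + 14)*(35662 - 24461) = 62*11201 = 694462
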